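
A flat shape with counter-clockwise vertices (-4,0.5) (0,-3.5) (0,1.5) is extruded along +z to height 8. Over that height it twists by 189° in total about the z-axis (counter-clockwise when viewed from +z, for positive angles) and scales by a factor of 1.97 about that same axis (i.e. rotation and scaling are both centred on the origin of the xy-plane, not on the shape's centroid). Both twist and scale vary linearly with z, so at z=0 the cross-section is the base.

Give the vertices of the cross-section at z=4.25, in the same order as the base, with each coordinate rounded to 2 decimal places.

t = z/height = 4.25/8 = 0.53125
s = 1 + (scale-1)·z/height = 1 + (1.97-1)·4.25/8 = 1.515313
θ = twist·z/height = 189°·4.25/8 = 100.4063° = 1.752420 rad
cos θ = -0.180626, sin θ = 0.983552 (intermediates below are computed at full precision and shown rounded to 5 d.p.)
v1: (-4,0.5) → rotate → (0.23073,-4.02452) → ×s → (0.34963,-6.09841) → (0.35,-6.10)
v2: (0,-3.5) → rotate → (3.44243,0.63219) → ×s → (5.21636,0.95797) → (5.22,0.96)
v3: (0,1.5) → rotate → (-1.47533,-0.27094) → ×s → (-2.23558,-0.41056) → (-2.24,-0.41)

Cross-section at z=4.25: (0.35,-6.10) (5.22,0.96) (-2.24,-0.41)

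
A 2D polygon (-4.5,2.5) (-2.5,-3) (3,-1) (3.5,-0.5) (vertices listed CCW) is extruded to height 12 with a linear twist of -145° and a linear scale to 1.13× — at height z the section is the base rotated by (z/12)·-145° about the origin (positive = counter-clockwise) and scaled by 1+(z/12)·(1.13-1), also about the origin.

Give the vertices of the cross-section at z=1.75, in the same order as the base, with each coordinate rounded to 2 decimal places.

Cross-section at z=1.75: (-3.36,4.03) (-3.48,-1.93) (2.48,-2.05) (3.14,-1.76)

t = z/height = 1.75/12 = 0.145833
s = 1 + (scale-1)·z/height = 1 + (1.13-1)·1.75/12 = 1.018958
θ = twist·z/height = -145°·1.75/12 = -21.1458° = -0.369064 rad
cos θ = 0.932665, sin θ = -0.360743 (intermediates below are computed at full precision and shown rounded to 5 d.p.)
v1: (-4.5,2.5) → rotate → (-3.29514,3.95501) → ×s → (-3.35761,4.02999) → (-3.36,4.03)
v2: (-2.5,-3) → rotate → (-3.41389,-1.89614) → ×s → (-3.47861,-1.93209) → (-3.48,-1.93)
v3: (3,-1) → rotate → (2.43725,-2.01489) → ×s → (2.48346,-2.05309) → (2.48,-2.05)
v4: (3.5,-0.5) → rotate → (3.08396,-1.72893) → ×s → (3.14242,-1.76171) → (3.14,-1.76)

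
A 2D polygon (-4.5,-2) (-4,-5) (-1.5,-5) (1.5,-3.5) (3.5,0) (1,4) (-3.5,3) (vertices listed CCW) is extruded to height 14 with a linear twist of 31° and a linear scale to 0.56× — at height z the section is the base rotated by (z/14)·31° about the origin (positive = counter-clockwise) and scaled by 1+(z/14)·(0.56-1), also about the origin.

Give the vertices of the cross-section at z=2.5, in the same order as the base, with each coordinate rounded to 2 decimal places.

t = z/height = 2.5/14 = 0.178571
s = 1 + (scale-1)·z/height = 1 + (0.56-1)·2.5/14 = 0.921429
θ = twist·z/height = 31°·2.5/14 = 5.5357° = 0.096616 rad
cos θ = 0.995336, sin θ = 0.096466 (intermediates below are computed at full precision and shown rounded to 5 d.p.)
v1: (-4.5,-2) → rotate → (-4.28608,-2.42477) → ×s → (-3.94932,-2.23425) → (-3.95,-2.23)
v2: (-4,-5) → rotate → (-3.49901,-5.36255) → ×s → (-3.22409,-4.94120) → (-3.22,-4.94)
v3: (-1.5,-5) → rotate → (-1.01067,-5.12138) → ×s → (-0.93126,-4.71899) → (-0.93,-4.72)
v4: (1.5,-3.5) → rotate → (1.83064,-3.33898) → ×s → (1.68680,-3.07663) → (1.69,-3.08)
v5: (3.5,0) → rotate → (3.48368,0.33763) → ×s → (3.20996,0.31110) → (3.21,0.31)
v6: (1,4) → rotate → (0.60947,4.07781) → ×s → (0.56158,3.75741) → (0.56,3.76)
v7: (-3.5,3) → rotate → (-3.77308,2.64838) → ×s → (-3.47662,2.44029) → (-3.48,2.44)

Cross-section at z=2.5: (-3.95,-2.23) (-3.22,-4.94) (-0.93,-4.72) (1.69,-3.08) (3.21,0.31) (0.56,3.76) (-3.48,2.44)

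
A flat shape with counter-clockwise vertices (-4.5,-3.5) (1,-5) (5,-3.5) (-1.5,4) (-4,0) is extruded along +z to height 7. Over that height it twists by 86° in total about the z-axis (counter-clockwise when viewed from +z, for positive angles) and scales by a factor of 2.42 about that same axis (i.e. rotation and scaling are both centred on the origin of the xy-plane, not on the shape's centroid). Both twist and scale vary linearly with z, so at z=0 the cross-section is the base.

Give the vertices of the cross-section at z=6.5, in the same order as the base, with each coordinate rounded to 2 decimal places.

Cross-section at z=6.5: (6.15,-11.70) (11.82,0.24) (10.03,9.98) (-9.74,-1.79) (-1.63,-9.13)

t = z/height = 6.5/7 = 0.928571
s = 1 + (scale-1)·z/height = 1 + (2.42-1)·6.5/7 = 2.318571
θ = twist·z/height = 86°·6.5/7 = 79.8571° = 1.393770 rad
cos θ = 0.176103, sin θ = 0.984372 (intermediates below are computed at full precision and shown rounded to 5 d.p.)
v1: (-4.5,-3.5) → rotate → (2.65284,-5.04603) → ×s → (6.15079,-11.69959) → (6.15,-11.70)
v2: (1,-5) → rotate → (5.09796,0.10386) → ×s → (11.81999,0.24080) → (11.82,0.24)
v3: (5,-3.5) → rotate → (4.32582,4.30550) → ×s → (10.02971,9.98260) → (10.03,9.98)
v4: (-1.5,4) → rotate → (-4.20164,-0.77215) → ×s → (-9.74181,-1.79027) → (-9.74,-1.79)
v5: (-4,0) → rotate → (-0.70441,-3.93749) → ×s → (-1.63323,-9.12934) → (-1.63,-9.13)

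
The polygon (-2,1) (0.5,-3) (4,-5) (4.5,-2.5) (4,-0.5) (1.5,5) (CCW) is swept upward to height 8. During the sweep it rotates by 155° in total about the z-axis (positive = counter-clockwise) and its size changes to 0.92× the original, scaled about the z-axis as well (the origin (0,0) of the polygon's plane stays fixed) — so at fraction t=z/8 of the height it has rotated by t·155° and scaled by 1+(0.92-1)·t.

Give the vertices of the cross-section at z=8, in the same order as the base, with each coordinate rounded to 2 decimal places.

Cross-section at z=8: (1.28,-1.61) (0.75,2.70) (-1.39,5.72) (-2.78,3.83) (-3.14,1.97) (-3.19,-3.59)

t = z/height = 8/8 = 1
s = 1 + (scale-1)·z/height = 1 + (0.92-1)·8/8 = 0.920000
θ = twist·z/height = 155°·8/8 = 155.0000° = 2.705260 rad
cos θ = -0.906308, sin θ = 0.422618 (intermediates below are computed at full precision and shown rounded to 5 d.p.)
v1: (-2,1) → rotate → (1.39000,-1.75154) → ×s → (1.27880,-1.61142) → (1.28,-1.61)
v2: (0.5,-3) → rotate → (0.81470,2.93023) → ×s → (0.74952,2.69581) → (0.75,2.70)
v3: (4,-5) → rotate → (-1.51214,6.22201) → ×s → (-1.39117,5.72425) → (-1.39,5.72)
v4: (4.5,-2.5) → rotate → (-3.02184,4.16755) → ×s → (-2.78009,3.83415) → (-2.78,3.83)
v5: (4,-0.5) → rotate → (-3.41392,2.14363) → ×s → (-3.14081,1.97214) → (-3.14,1.97)
v6: (1.5,5) → rotate → (-3.47255,-3.89761) → ×s → (-3.19475,-3.58580) → (-3.19,-3.59)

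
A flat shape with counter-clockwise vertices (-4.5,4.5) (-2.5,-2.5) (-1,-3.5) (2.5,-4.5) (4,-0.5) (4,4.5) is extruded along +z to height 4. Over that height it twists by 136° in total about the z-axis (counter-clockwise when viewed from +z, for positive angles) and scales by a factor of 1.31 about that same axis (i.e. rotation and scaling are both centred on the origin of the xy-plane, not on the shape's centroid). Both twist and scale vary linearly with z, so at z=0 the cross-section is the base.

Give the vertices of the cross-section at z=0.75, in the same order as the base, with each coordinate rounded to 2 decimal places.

t = z/height = 0.75/4 = 0.1875
s = 1 + (scale-1)·z/height = 1 + (1.31-1)·0.75/4 = 1.058125
θ = twist·z/height = 136°·0.75/4 = 25.5000° = 0.445059 rad
cos θ = 0.902585, sin θ = 0.430511 (intermediates below are computed at full precision and shown rounded to 5 d.p.)
v1: (-4.5,4.5) → rotate → (-5.99893,2.12433) → ×s → (-6.34762,2.24781) → (-6.35,2.25)
v2: (-2.5,-2.5) → rotate → (-1.18019,-3.33274) → ×s → (-1.24878,-3.52646) → (-1.25,-3.53)
v3: (-1,-3.5) → rotate → (0.60420,-3.58956) → ×s → (0.63932,-3.79820) → (0.64,-3.80)
v4: (2.5,-4.5) → rotate → (4.19376,-2.98536) → ×s → (4.43753,-3.15888) → (4.44,-3.16)
v5: (4,-0.5) → rotate → (3.82560,1.27075) → ×s → (4.04796,1.34461) → (4.05,1.34)
v6: (4,4.5) → rotate → (1.67304,5.78368) → ×s → (1.77029,6.11985) → (1.77,6.12)

Cross-section at z=0.75: (-6.35,2.25) (-1.25,-3.53) (0.64,-3.80) (4.44,-3.16) (4.05,1.34) (1.77,6.12)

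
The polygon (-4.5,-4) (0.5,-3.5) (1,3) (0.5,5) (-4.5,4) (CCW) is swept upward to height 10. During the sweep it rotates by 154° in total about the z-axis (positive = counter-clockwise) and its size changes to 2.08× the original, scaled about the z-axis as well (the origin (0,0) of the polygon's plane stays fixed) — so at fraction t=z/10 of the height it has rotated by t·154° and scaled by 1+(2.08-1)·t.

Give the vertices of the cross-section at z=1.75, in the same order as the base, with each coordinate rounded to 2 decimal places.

Cross-section at z=1.75: (-2.61,-6.66) (2.42,-3.44) (-0.56,3.72) (-2.16,5.57) (-6.92,1.81)

t = z/height = 1.75/10 = 0.175
s = 1 + (scale-1)·z/height = 1 + (2.08-1)·1.75/10 = 1.189000
θ = twist·z/height = 154°·1.75/10 = 26.9500° = 0.470366 rad
cos θ = 0.891402, sin θ = 0.453213 (intermediates below are computed at full precision and shown rounded to 5 d.p.)
v1: (-4.5,-4) → rotate → (-2.19846,-5.60507) → ×s → (-2.61397,-6.66442) → (-2.61,-6.66)
v2: (0.5,-3.5) → rotate → (2.03195,-2.89330) → ×s → (2.41598,-3.44014) → (2.42,-3.44)
v3: (1,3) → rotate → (-0.46824,3.12742) → ×s → (-0.55673,3.71850) → (-0.56,3.72)
v4: (0.5,5) → rotate → (-1.82036,4.68362) → ×s → (-2.16441,5.56882) → (-2.16,5.57)
v5: (-4.5,4) → rotate → (-5.82416,1.52615) → ×s → (-6.92493,1.81459) → (-6.92,1.81)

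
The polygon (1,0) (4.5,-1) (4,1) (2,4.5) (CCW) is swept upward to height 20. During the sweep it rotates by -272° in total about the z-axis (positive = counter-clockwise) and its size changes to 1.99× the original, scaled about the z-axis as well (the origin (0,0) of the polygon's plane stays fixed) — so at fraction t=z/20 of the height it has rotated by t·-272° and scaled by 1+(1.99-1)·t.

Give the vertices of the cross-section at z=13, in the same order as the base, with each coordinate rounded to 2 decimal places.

Cross-section at z=13: (-1.64,-0.09) (-7.48,1.23) (-6.47,-2.01) (-2.87,-7.57)

t = z/height = 13/20 = 0.65
s = 1 + (scale-1)·z/height = 1 + (1.99-1)·13/20 = 1.643500
θ = twist·z/height = -272°·13/20 = -176.8000° = -3.085742 rad
cos θ = -0.998441, sin θ = -0.055822 (intermediates below are computed at full precision and shown rounded to 5 d.p.)
v1: (1,0) → rotate → (-0.99844,-0.05582) → ×s → (-1.64094,-0.09174) → (-1.64,-0.09)
v2: (4.5,-1) → rotate → (-4.54880,0.74724) → ×s → (-7.47596,1.22810) → (-7.48,1.23)
v3: (4,1) → rotate → (-3.93794,-1.22173) → ×s → (-6.47201,-2.00791) → (-6.47,-2.01)
v4: (2,4.5) → rotate → (-1.74568,-4.60463) → ×s → (-2.86903,-7.56770) → (-2.87,-7.57)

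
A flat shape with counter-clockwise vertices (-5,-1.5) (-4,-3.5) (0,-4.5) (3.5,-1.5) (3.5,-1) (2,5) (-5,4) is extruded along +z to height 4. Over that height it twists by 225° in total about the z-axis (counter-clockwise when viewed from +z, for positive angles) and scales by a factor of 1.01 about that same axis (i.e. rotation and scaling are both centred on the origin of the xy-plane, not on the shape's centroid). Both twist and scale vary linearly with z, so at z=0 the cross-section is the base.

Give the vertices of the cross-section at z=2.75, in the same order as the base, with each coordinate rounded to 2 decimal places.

t = z/height = 2.75/4 = 0.6875
s = 1 + (scale-1)·z/height = 1 + (1.01-1)·2.75/4 = 1.006875
θ = twist·z/height = 225°·2.75/4 = 154.6875° = 2.699806 rad
cos θ = -0.903989, sin θ = 0.427555 (intermediates below are computed at full precision and shown rounded to 5 d.p.)
v1: (-5,-1.5) → rotate → (5.16128,-0.78179) → ×s → (5.19676,-0.78717) → (5.20,-0.79)
v2: (-4,-3.5) → rotate → (5.11240,1.45374) → ×s → (5.14755,1.46374) → (5.15,1.46)
v3: (0,-4.5) → rotate → (1.92400,4.06795) → ×s → (1.93723,4.09592) → (1.94,4.10)
v4: (3.5,-1.5) → rotate → (-2.52263,2.85243) → ×s → (-2.53997,2.87204) → (-2.54,2.87)
v5: (3.5,-1) → rotate → (-2.73641,2.40043) → ×s → (-2.75522,2.41694) → (-2.76,2.42)
v6: (2,5) → rotate → (-3.94575,-3.66484) → ×s → (-3.97288,-3.69003) → (-3.97,-3.69)
v7: (-5,4) → rotate → (2.80973,-5.75373) → ×s → (2.82904,-5.79329) → (2.83,-5.79)

Cross-section at z=2.75: (5.20,-0.79) (5.15,1.46) (1.94,4.10) (-2.54,2.87) (-2.76,2.42) (-3.97,-3.69) (2.83,-5.79)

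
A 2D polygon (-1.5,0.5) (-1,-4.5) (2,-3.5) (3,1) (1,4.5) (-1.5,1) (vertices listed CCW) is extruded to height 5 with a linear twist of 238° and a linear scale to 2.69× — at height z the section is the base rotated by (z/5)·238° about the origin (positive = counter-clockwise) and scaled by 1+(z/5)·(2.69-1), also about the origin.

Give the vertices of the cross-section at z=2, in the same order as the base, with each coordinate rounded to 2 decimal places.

Cross-section at z=2: (-0.61,-2.58) (7.66,-0.99) (5.54,3.87) (-2.12,4.86) (-7.66,0.99) (-1.44,-2.66)

t = z/height = 2/5 = 0.4
s = 1 + (scale-1)·z/height = 1 + (2.69-1)·2/5 = 1.676000
θ = twist·z/height = 238°·2/5 = 95.2000° = 1.661553 rad
cos θ = -0.090633, sin θ = 0.995884 (intermediates below are computed at full precision and shown rounded to 5 d.p.)
v1: (-1.5,0.5) → rotate → (-0.36199,-1.53914) → ×s → (-0.60670,-2.57960) → (-0.61,-2.58)
v2: (-1,-4.5) → rotate → (4.57211,-0.58804) → ×s → (7.66286,-0.98555) → (7.66,-0.99)
v3: (2,-3.5) → rotate → (3.30433,2.30898) → ×s → (5.53806,3.86986) → (5.54,3.87)
v4: (3,1) → rotate → (-1.26778,2.89702) → ×s → (-2.12480,4.85541) → (-2.12,4.86)
v5: (1,4.5) → rotate → (-4.57211,0.58804) → ×s → (-7.66286,0.98555) → (-7.66,0.99)
v6: (-1.5,1) → rotate → (-0.85994,-1.58446) → ×s → (-1.44125,-2.65555) → (-1.44,-2.66)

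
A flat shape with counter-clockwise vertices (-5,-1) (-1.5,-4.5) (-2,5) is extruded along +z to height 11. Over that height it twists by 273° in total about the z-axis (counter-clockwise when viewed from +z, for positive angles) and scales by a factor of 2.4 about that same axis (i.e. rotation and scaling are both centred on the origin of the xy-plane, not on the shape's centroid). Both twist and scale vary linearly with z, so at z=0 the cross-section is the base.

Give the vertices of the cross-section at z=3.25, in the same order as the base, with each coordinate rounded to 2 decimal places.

t = z/height = 3.25/11 = 0.295455
s = 1 + (scale-1)·z/height = 1 + (2.4-1)·3.25/11 = 1.413636
θ = twist·z/height = 273°·3.25/11 = 80.6591° = 1.407767 rad
cos θ = 0.162308, sin θ = 0.986740 (intermediates below are computed at full precision and shown rounded to 5 d.p.)
v1: (-5,-1) → rotate → (0.17520,-5.09601) → ×s → (0.24767,-7.20390) → (0.25,-7.20)
v2: (-1.5,-4.5) → rotate → (4.19687,-2.21050) → ×s → (5.93284,-3.12484) → (5.93,-3.12)
v3: (-2,5) → rotate → (-5.25832,-1.16194) → ×s → (-7.43335,-1.64256) → (-7.43,-1.64)

Cross-section at z=3.25: (0.25,-7.20) (5.93,-3.12) (-7.43,-1.64)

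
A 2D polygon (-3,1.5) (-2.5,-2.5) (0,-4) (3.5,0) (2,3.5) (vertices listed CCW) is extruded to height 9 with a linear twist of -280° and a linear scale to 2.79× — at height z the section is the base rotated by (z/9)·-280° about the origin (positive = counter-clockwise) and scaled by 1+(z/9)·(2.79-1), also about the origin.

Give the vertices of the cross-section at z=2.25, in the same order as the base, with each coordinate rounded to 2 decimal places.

t = z/height = 2.25/9 = 0.25
s = 1 + (scale-1)·z/height = 1 + (2.79-1)·2.25/9 = 1.447500
θ = twist·z/height = -280°·2.25/9 = -70.0000° = -1.221730 rad
cos θ = 0.342020, sin θ = -0.939693 (intermediates below are computed at full precision and shown rounded to 5 d.p.)
v1: (-3,1.5) → rotate → (0.38348,3.33211) → ×s → (0.55509,4.82323) → (0.56,4.82)
v2: (-2.5,-2.5) → rotate → (-3.20428,1.49418) → ×s → (-4.63820,2.16283) → (-4.64,2.16)
v3: (0,-4) → rotate → (-3.75877,-1.36808) → ×s → (-5.44082,-1.98030) → (-5.44,-1.98)
v4: (3.5,0) → rotate → (1.19707,-3.28892) → ×s → (1.73276,-4.76072) → (1.73,-4.76)
v5: (2,3.5) → rotate → (3.97296,-0.68231) → ×s → (5.75087,-0.98765) → (5.75,-0.99)

Cross-section at z=2.25: (0.56,4.82) (-4.64,2.16) (-5.44,-1.98) (1.73,-4.76) (5.75,-0.99)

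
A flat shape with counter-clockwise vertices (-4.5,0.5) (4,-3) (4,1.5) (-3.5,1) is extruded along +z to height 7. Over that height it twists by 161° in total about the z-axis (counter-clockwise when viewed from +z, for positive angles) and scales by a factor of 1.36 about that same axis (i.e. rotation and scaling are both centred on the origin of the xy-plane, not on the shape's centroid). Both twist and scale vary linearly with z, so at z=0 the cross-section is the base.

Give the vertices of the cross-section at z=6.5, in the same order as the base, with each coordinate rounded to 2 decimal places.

t = z/height = 6.5/7 = 0.928571
s = 1 + (scale-1)·z/height = 1 + (1.36-1)·6.5/7 = 1.334286
θ = twist·z/height = 161°·6.5/7 = 149.5000° = 2.609267 rad
cos θ = -0.861629, sin θ = 0.507538 (intermediates below are computed at full precision and shown rounded to 5 d.p.)
v1: (-4.5,0.5) → rotate → (3.62356,-2.71474) → ×s → (4.83487,-3.62224) → (4.83,-3.62)
v2: (4,-3) → rotate → (-1.92390,4.61504) → ×s → (-2.56703,6.15778) → (-2.57,6.16)
v3: (4,1.5) → rotate → (-4.20782,0.73771) → ×s → (-5.61444,0.98432) → (-5.61,0.98)
v4: (-3.5,1) → rotate → (2.50816,-2.63801) → ×s → (3.34661,-3.51986) → (3.35,-3.52)

Cross-section at z=6.5: (4.83,-3.62) (-2.57,6.16) (-5.61,0.98) (3.35,-3.52)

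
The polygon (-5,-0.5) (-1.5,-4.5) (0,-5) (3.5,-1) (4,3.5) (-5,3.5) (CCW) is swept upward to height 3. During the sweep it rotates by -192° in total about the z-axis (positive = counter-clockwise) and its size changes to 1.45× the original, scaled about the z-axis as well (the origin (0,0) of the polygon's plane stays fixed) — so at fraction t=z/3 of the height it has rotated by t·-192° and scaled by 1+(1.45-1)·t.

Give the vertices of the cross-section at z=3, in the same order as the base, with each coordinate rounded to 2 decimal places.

t = z/height = 3/3 = 1
s = 1 + (scale-1)·z/height = 1 + (1.45-1)·3/3 = 1.450000
θ = twist·z/height = -192°·3/3 = -192.0000° = -3.351032 rad
cos θ = -0.978148, sin θ = 0.207912 (intermediates below are computed at full precision and shown rounded to 5 d.p.)
v1: (-5,-0.5) → rotate → (4.99469,-0.55048) → ×s → (7.24231,-0.79820) → (7.24,-0.80)
v2: (-1.5,-4.5) → rotate → (2.40282,4.08980) → ×s → (3.48409,5.93021) → (3.48,5.93)
v3: (0,-5) → rotate → (1.03956,4.89074) → ×s → (1.50736,7.09157) → (1.51,7.09)
v4: (3.5,-1) → rotate → (-3.21560,1.70584) → ×s → (-4.66263,2.47347) → (-4.66,2.47)
v5: (4,3.5) → rotate → (-4.64028,-2.59187) → ×s → (-6.72841,-3.75821) → (-6.73,-3.76)
v6: (-5,3.5) → rotate → (4.16305,-4.46308) → ×s → (6.03642,-6.47146) → (6.04,-6.47)

Cross-section at z=3: (7.24,-0.80) (3.48,5.93) (1.51,7.09) (-4.66,2.47) (-6.73,-3.76) (6.04,-6.47)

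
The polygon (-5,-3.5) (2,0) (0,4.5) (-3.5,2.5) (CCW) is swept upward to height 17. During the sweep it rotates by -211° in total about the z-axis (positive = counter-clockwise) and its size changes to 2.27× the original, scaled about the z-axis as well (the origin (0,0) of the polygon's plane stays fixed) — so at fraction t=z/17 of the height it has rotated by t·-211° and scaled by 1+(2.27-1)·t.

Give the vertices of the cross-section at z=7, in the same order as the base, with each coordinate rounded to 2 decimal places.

Cross-section at z=7: (-5.74,7.31) (0.17,-3.04) (6.84,0.37) (3.51,5.53)

t = z/height = 7/17 = 0.411765
s = 1 + (scale-1)·z/height = 1 + (2.27-1)·7/17 = 1.522941
θ = twist·z/height = -211°·7/17 = -86.8824° = -1.516383 rad
cos θ = 0.054386, sin θ = -0.998520 (intermediates below are computed at full precision and shown rounded to 5 d.p.)
v1: (-5,-3.5) → rotate → (-3.76675,4.80225) → ×s → (-5.73654,7.31354) → (-5.74,7.31)
v2: (2,0) → rotate → (0.10877,-1.99704) → ×s → (0.16565,-3.04137) → (0.17,-3.04)
v3: (0,4.5) → rotate → (4.49334,0.24474) → ×s → (6.84309,0.37272) → (6.84,0.37)
v4: (-3.5,2.5) → rotate → (2.30595,3.63079) → ×s → (3.51182,5.52947) → (3.51,5.53)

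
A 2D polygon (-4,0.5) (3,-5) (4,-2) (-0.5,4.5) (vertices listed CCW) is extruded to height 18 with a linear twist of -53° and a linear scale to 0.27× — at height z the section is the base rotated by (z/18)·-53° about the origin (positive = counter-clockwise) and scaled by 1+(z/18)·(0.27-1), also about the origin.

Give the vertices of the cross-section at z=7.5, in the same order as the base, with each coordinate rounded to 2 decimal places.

Cross-section at z=7.5: (-2.45,1.37) (0.63,-4.01) (2.06,-2.34) (0.85,3.03)

t = z/height = 7.5/18 = 0.416667
s = 1 + (scale-1)·z/height = 1 + (0.27-1)·7.5/18 = 0.695833
θ = twist·z/height = -53°·7.5/18 = -22.0833° = -0.385427 rad
cos θ = 0.926638, sin θ = -0.375955 (intermediates below are computed at full precision and shown rounded to 5 d.p.)
v1: (-4,0.5) → rotate → (-3.51857,1.96714) → ×s → (-2.44834,1.36880) → (-2.45,1.37)
v2: (3,-5) → rotate → (0.90014,-5.76105) → ×s → (0.62635,-4.00873) → (0.63,-4.01)
v3: (4,-2) → rotate → (2.95464,-3.35709) → ×s → (2.05594,-2.33598) → (2.06,-2.34)
v4: (-0.5,4.5) → rotate → (1.22848,4.35785) → ×s → (0.85482,3.03234) → (0.85,3.03)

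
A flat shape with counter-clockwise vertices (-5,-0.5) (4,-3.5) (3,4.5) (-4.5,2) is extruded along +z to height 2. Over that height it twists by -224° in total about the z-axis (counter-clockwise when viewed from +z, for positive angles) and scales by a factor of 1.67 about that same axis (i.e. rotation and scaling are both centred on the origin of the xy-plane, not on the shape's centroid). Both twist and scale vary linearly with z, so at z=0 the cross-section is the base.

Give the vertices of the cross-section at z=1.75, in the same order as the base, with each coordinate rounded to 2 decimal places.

Cross-section at z=1.75: (7.84,-1.42) (-4.57,7.09) (-6.54,-5.55) (5.99,-5.02)

t = z/height = 1.75/2 = 0.875
s = 1 + (scale-1)·z/height = 1 + (1.67-1)·1.75/2 = 1.586250
θ = twist·z/height = -224°·1.75/2 = -196.0000° = -3.420845 rad
cos θ = -0.961262, sin θ = 0.275637 (intermediates below are computed at full precision and shown rounded to 5 d.p.)
v1: (-5,-0.5) → rotate → (4.94413,-0.89756) → ×s → (7.84262,-1.42375) → (7.84,-1.42)
v2: (4,-3.5) → rotate → (-2.88032,4.46697) → ×s → (-4.56890,7.08572) → (-4.57,7.09)
v3: (3,4.5) → rotate → (-4.12415,-3.49877) → ×s → (-6.54194,-5.54992) → (-6.54,-5.55)
v4: (-4.5,2) → rotate → (3.77440,-3.16289) → ×s → (5.98715,-5.01714) → (5.99,-5.02)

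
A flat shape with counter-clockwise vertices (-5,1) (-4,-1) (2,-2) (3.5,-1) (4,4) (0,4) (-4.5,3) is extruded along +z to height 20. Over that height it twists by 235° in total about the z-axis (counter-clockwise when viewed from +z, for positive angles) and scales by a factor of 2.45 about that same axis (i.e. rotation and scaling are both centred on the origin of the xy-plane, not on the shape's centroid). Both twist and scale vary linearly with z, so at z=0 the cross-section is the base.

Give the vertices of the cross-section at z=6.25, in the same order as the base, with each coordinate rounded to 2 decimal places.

t = z/height = 6.25/20 = 0.3125
s = 1 + (scale-1)·z/height = 1 + (2.45-1)·6.25/20 = 1.453125
θ = twist·z/height = 235°·6.25/20 = 73.4375° = 1.281726 rad
cos θ = 0.285061, sin θ = 0.958509 (intermediates below are computed at full precision and shown rounded to 5 d.p.)
v1: (-5,1) → rotate → (-2.38381,-4.50749) → ×s → (-3.46398,-6.54994) → (-3.46,-6.55)
v2: (-4,-1) → rotate → (-0.18173,-4.11910) → ×s → (-0.26408,-5.98556) → (-0.26,-5.99)
v3: (2,-2) → rotate → (2.48714,1.34690) → ×s → (3.61413,1.95721) → (3.61,1.96)
v4: (3.5,-1) → rotate → (1.95622,3.06972) → ×s → (2.84264,4.46069) → (2.84,4.46)
v5: (4,4) → rotate → (-2.69379,4.97428) → ×s → (-3.91442,7.22825) → (-3.91,7.23)
v6: (0,4) → rotate → (-3.83404,1.14024) → ×s → (-5.57134,1.65692) → (-5.57,1.66)
v7: (-4.5,3) → rotate → (-4.15830,-3.45811) → ×s → (-6.04253,-5.02506) → (-6.04,-5.03)

Cross-section at z=6.25: (-3.46,-6.55) (-0.26,-5.99) (3.61,1.96) (2.84,4.46) (-3.91,7.23) (-5.57,1.66) (-6.04,-5.03)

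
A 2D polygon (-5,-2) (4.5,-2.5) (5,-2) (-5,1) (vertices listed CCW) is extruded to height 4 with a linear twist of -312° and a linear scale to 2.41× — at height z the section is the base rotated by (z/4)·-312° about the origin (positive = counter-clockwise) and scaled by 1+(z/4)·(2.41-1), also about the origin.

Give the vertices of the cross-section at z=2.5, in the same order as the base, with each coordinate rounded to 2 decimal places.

t = z/height = 2.5/4 = 0.625
s = 1 + (scale-1)·z/height = 1 + (2.41-1)·2.5/4 = 1.881250
θ = twist·z/height = -312°·2.5/4 = -195.0000° = -3.403392 rad
cos θ = -0.965926, sin θ = 0.258819 (intermediates below are computed at full precision and shown rounded to 5 d.p.)
v1: (-5,-2) → rotate → (5.34727,0.63776) → ×s → (10.05955,1.19978) → (10.06,1.20)
v2: (4.5,-2.5) → rotate → (-3.69962,3.57950) → ×s → (-6.95991,6.73393) → (-6.96,6.73)
v3: (5,-2) → rotate → (-4.31199,3.22595) → ×s → (-8.11193,6.06881) → (-8.11,6.07)
v4: (-5,1) → rotate → (4.57081,-2.26002) → ×s → (8.59884,-4.25166) → (8.60,-4.25)

Cross-section at z=2.5: (10.06,1.20) (-6.96,6.73) (-8.11,6.07) (8.60,-4.25)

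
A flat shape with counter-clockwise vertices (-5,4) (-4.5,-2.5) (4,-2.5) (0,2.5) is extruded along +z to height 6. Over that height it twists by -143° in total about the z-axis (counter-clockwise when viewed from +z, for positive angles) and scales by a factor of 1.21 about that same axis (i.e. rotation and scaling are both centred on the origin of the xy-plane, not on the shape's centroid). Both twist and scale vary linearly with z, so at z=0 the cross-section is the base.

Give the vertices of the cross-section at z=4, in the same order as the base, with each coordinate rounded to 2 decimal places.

t = z/height = 4/6 = 0.666667
s = 1 + (scale-1)·z/height = 1 + (1.21-1)·4/6 = 1.140000
θ = twist·z/height = -143°·4/6 = -95.3333° = -1.663881 rad
cos θ = -0.092950, sin θ = -0.995671 (intermediates below are computed at full precision and shown rounded to 5 d.p.)
v1: (-5,4) → rotate → (4.44743,4.60655) → ×s → (5.07007,5.25147) → (5.07,5.25)
v2: (-4.5,-2.5) → rotate → (-2.07090,4.71289) → ×s → (-2.36083,5.37270) → (-2.36,5.37)
v3: (4,-2.5) → rotate → (-2.86098,-3.75031) → ×s → (-3.26151,-4.27535) → (-3.26,-4.28)
v4: (0,2.5) → rotate → (2.48918,-0.23237) → ×s → (2.83766,-0.26491) → (2.84,-0.26)

Cross-section at z=4: (5.07,5.25) (-2.36,5.37) (-3.26,-4.28) (2.84,-0.26)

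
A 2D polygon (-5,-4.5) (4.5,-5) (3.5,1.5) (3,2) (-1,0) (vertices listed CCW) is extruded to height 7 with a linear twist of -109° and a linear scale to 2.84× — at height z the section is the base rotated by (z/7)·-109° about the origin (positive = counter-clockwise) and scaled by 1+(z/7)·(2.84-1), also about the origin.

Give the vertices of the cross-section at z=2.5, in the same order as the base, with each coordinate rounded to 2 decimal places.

t = z/height = 2.5/7 = 0.357143
s = 1 + (scale-1)·z/height = 1 + (2.84-1)·2.5/7 = 1.657143
θ = twist·z/height = -109°·2.5/7 = -38.9286° = -0.679432 rad
cos θ = 0.777930, sin θ = -0.628351 (intermediates below are computed at full precision and shown rounded to 5 d.p.)
v1: (-5,-4.5) → rotate → (-6.71723,-0.35893) → ×s → (-11.13141,-0.59480) → (-11.13,-0.59)
v2: (4.5,-5) → rotate → (0.35893,-6.71723) → ×s → (0.59480,-11.13141) → (0.59,-11.13)
v3: (3.5,1.5) → rotate → (3.66528,-1.03233) → ×s → (6.07389,-1.71072) → (6.07,-1.71)
v4: (3,2) → rotate → (3.59049,-0.32919) → ×s → (5.94996,-0.54552) → (5.95,-0.55)
v5: (-1,0) → rotate → (-0.77793,0.62835) → ×s → (-1.28914,1.04127) → (-1.29,1.04)

Cross-section at z=2.5: (-11.13,-0.59) (0.59,-11.13) (6.07,-1.71) (5.95,-0.55) (-1.29,1.04)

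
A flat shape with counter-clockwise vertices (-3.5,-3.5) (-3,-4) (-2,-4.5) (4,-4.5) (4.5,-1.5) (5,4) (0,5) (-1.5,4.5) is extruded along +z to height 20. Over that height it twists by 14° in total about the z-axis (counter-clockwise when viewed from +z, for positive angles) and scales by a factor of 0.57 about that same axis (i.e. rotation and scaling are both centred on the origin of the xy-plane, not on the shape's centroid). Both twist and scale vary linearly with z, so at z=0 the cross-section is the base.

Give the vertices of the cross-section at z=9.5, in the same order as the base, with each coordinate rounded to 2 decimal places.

Cross-section at z=9.5: (-2.44,-3.09) (-2.00,-3.44) (-1.17,-3.74) (3.58,-3.19) (3.70,-0.77) (3.58,3.62) (-0.46,3.95) (-1.60,3.42)

t = z/height = 9.5/20 = 0.475
s = 1 + (scale-1)·z/height = 1 + (0.57-1)·9.5/20 = 0.795750
θ = twist·z/height = 14°·9.5/20 = 6.6500° = 0.116064 rad
cos θ = 0.993272, sin θ = 0.115804 (intermediates below are computed at full precision and shown rounded to 5 d.p.)
v1: (-3.5,-3.5) → rotate → (-3.07114,-3.88177) → ×s → (-2.44386,-3.08892) → (-2.44,-3.09)
v2: (-3,-4) → rotate → (-2.51660,-4.32050) → ×s → (-2.00258,-3.43804) → (-2.00,-3.44)
v3: (-2,-4.5) → rotate → (-1.46543,-4.70133) → ×s → (-1.16611,-3.74109) → (-1.17,-3.74)
v4: (4,-4.5) → rotate → (4.49421,-4.00651) → ×s → (3.57626,-3.18818) → (3.58,-3.19)
v5: (4.5,-1.5) → rotate → (4.64343,-0.96879) → ×s → (3.69501,-0.77091) → (3.70,-0.77)
v6: (5,4) → rotate → (4.50314,4.55211) → ×s → (3.58338,3.62234) → (3.58,3.62)
v7: (0,5) → rotate → (-0.57902,4.96636) → ×s → (-0.46076,3.95198) → (-0.46,3.95)
v8: (-1.5,4.5) → rotate → (-2.01103,4.29602) → ×s → (-1.60027,3.41856) → (-1.60,3.42)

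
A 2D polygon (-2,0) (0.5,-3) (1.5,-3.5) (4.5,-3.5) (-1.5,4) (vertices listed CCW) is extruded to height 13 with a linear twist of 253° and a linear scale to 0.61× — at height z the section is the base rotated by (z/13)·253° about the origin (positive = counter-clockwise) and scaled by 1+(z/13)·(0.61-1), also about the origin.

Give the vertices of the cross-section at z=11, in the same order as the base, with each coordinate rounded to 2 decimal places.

Cross-section at z=11: (1.11,0.75) (-1.40,1.48) (-2.15,1.38) (-3.81,0.25) (2.33,-1.66)

t = z/height = 11/13 = 0.846154
s = 1 + (scale-1)·z/height = 1 + (0.61-1)·11/13 = 0.670000
θ = twist·z/height = 253°·11/13 = 214.0769° = 3.736347 rad
cos θ = -0.828286, sin θ = -0.560305 (intermediates below are computed at full precision and shown rounded to 5 d.p.)
v1: (-2,0) → rotate → (1.65657,1.12061) → ×s → (1.10990,0.75081) → (1.11,0.75)
v2: (0.5,-3) → rotate → (-2.09506,2.20471) → ×s → (-1.40369,1.47715) → (-1.40,1.48)
v3: (1.5,-3.5) → rotate → (-3.20350,2.05854) → ×s → (-2.14634,1.37922) → (-2.15,1.38)
v4: (4.5,-3.5) → rotate → (-5.68836,0.37763) → ×s → (-3.81120,0.25301) → (-3.81,0.25)
v5: (-1.5,4) → rotate → (3.48365,-2.47269) → ×s → (2.33405,-1.65670) → (2.33,-1.66)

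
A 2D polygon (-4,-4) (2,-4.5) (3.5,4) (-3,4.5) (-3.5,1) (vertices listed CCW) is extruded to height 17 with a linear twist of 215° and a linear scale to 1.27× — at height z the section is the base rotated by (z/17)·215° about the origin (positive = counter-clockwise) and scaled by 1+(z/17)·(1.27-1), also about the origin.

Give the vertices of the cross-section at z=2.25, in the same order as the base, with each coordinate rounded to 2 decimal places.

t = z/height = 2.25/17 = 0.132353
s = 1 + (scale-1)·z/height = 1 + (1.27-1)·2.25/17 = 1.035735
θ = twist·z/height = 215°·2.25/17 = 28.4559° = 0.496649 rad
cos θ = 0.879184, sin θ = 0.476482 (intermediates below are computed at full precision and shown rounded to 5 d.p.)
v1: (-4,-4) → rotate → (-1.61081,-5.42266) → ×s → (-1.66837,-5.61645) → (-1.67,-5.62)
v2: (2,-4.5) → rotate → (3.90254,-3.00337) → ×s → (4.04200,-3.11069) → (4.04,-3.11)
v3: (3.5,4) → rotate → (1.17122,5.18442) → ×s → (1.21307,5.36969) → (1.21,5.37)
v4: (-3,4.5) → rotate → (-4.78172,2.52688) → ×s → (-4.95260,2.61718) → (-4.95,2.62)
v5: (-3.5,1) → rotate → (-3.55363,-0.78850) → ×s → (-3.68062,-0.81668) → (-3.68,-0.82)

Cross-section at z=2.25: (-1.67,-5.62) (4.04,-3.11) (1.21,5.37) (-4.95,2.62) (-3.68,-0.82)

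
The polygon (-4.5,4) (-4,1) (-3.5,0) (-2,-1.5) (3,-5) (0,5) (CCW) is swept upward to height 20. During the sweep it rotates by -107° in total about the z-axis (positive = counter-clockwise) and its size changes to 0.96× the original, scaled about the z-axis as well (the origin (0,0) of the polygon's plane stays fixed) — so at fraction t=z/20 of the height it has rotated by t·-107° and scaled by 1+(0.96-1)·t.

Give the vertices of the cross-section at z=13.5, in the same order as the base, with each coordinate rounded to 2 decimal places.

t = z/height = 13.5/20 = 0.675
s = 1 + (scale-1)·z/height = 1 + (0.96-1)·13.5/20 = 0.973000
θ = twist·z/height = -107°·13.5/20 = -72.2250° = -1.260564 rad
cos θ = 0.305280, sin θ = -0.952263 (intermediates below are computed at full precision and shown rounded to 5 d.p.)
v1: (-4.5,4) → rotate → (2.43529,5.50630) → ×s → (2.36954,5.35763) → (2.37,5.36)
v2: (-4,1) → rotate → (-0.26886,4.11433) → ×s → (-0.26160,4.00324) → (-0.26,4.00)
v3: (-3.5,0) → rotate → (-1.06848,3.33292) → ×s → (-1.03963,3.24293) → (-1.04,3.24)
v4: (-2,-1.5) → rotate → (-2.03895,1.44661) → ×s → (-1.98390,1.40755) → (-1.98,1.41)
v5: (3,-5) → rotate → (-3.84547,-4.38319) → ×s → (-3.74165,-4.26484) → (-3.74,-4.26)
v6: (0,5) → rotate → (4.76131,1.52640) → ×s → (4.63276,1.48519) → (4.63,1.49)

Cross-section at z=13.5: (2.37,5.36) (-0.26,4.00) (-1.04,3.24) (-1.98,1.41) (-3.74,-4.26) (4.63,1.49)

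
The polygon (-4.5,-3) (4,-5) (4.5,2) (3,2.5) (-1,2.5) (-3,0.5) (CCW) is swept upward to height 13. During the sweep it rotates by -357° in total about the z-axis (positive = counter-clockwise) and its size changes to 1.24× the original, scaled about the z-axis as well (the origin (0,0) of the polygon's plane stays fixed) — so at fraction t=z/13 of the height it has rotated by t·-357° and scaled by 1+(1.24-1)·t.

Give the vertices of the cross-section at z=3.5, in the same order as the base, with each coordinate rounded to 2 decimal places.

Cross-section at z=3.5: (-2.67,5.10) (-5.75,-3.67) (1.61,-4.99) (2.31,-3.46) (2.76,0.78) (0.87,3.12)

t = z/height = 3.5/13 = 0.269231
s = 1 + (scale-1)·z/height = 1 + (1.24-1)·3.5/13 = 1.064615
θ = twist·z/height = -357°·3.5/13 = -96.1154° = -1.677530 rad
cos θ = -0.106531, sin θ = -0.994309 (intermediates below are computed at full precision and shown rounded to 5 d.p.)
v1: (-4.5,-3) → rotate → (-2.50354,4.79399) → ×s → (-2.66531,5.10375) → (-2.67,5.10)
v2: (4,-5) → rotate → (-5.39767,-3.44458) → ×s → (-5.74644,-3.66716) → (-5.75,-3.67)
v3: (4.5,2) → rotate → (1.50923,-4.68745) → ×s → (1.60675,-4.99034) → (1.61,-4.99)
v4: (3,2.5) → rotate → (2.16618,-3.24926) → ×s → (2.30615,-3.45921) → (2.31,-3.46)
v5: (-1,2.5) → rotate → (2.59230,0.72798) → ×s → (2.75981,0.77502) → (2.76,0.78)
v6: (-3,0.5) → rotate → (0.81675,2.92966) → ×s → (0.86952,3.11896) → (0.87,3.12)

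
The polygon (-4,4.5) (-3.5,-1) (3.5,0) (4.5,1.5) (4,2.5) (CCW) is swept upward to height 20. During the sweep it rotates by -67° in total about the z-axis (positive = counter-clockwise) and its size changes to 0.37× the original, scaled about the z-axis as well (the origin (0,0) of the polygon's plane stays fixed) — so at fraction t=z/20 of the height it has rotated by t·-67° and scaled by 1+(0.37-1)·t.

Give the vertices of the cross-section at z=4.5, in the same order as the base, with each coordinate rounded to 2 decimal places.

Cross-section at z=4.5: (-2.31,4.62) (-3.12,-0.05) (2.90,-0.78) (4.06,0.24) (3.87,1.18)

t = z/height = 4.5/20 = 0.225
s = 1 + (scale-1)·z/height = 1 + (0.37-1)·4.5/20 = 0.858250
θ = twist·z/height = -67°·4.5/20 = -15.0750° = -0.263108 rad
cos θ = 0.965586, sin θ = -0.260083 (intermediates below are computed at full precision and shown rounded to 5 d.p.)
v1: (-4,4.5) → rotate → (-2.69197,5.38547) → ×s → (-2.31038,4.62208) → (-2.31,4.62)
v2: (-3.5,-1) → rotate → (-3.63963,-0.05529) → ×s → (-3.12372,-0.04746) → (-3.12,-0.05)
v3: (3.5,0) → rotate → (3.37955,-0.91029) → ×s → (2.90050,-0.78126) → (2.90,-0.78)
v4: (4.5,1.5) → rotate → (4.73526,0.27800) → ×s → (4.06404,0.23860) → (4.06,0.24)
v5: (4,2.5) → rotate → (4.51255,1.37363) → ×s → (3.87290,1.17892) → (3.87,1.18)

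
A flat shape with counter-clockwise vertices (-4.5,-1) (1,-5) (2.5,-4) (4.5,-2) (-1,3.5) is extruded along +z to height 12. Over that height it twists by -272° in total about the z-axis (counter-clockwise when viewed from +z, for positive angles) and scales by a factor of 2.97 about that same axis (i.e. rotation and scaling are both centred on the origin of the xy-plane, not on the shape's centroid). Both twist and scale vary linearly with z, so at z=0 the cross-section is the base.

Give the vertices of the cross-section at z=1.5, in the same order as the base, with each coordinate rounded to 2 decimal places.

t = z/height = 1.5/12 = 0.125
s = 1 + (scale-1)·z/height = 1 + (2.97-1)·1.5/12 = 1.246250
θ = twist·z/height = -272°·1.5/12 = -34.0000° = -0.593412 rad
cos θ = 0.829038, sin θ = -0.559193 (intermediates below are computed at full precision and shown rounded to 5 d.p.)
v1: (-4.5,-1) → rotate → (-4.28986,1.68733) → ×s → (-5.34624,2.10284) → (-5.35,2.10)
v2: (1,-5) → rotate → (-1.96693,-4.70438) → ×s → (-2.45128,-5.86283) → (-2.45,-5.86)
v3: (2.5,-4) → rotate → (-0.16418,-4.71413) → ×s → (-0.20461,-5.87499) → (-0.20,-5.87)
v4: (4.5,-2) → rotate → (2.61228,-4.17444) → ×s → (3.25556,-5.20240) → (3.26,-5.20)
v5: (-1,3.5) → rotate → (1.12814,3.46082) → ×s → (1.40594,4.31305) → (1.41,4.31)

Cross-section at z=1.5: (-5.35,2.10) (-2.45,-5.86) (-0.20,-5.87) (3.26,-5.20) (1.41,4.31)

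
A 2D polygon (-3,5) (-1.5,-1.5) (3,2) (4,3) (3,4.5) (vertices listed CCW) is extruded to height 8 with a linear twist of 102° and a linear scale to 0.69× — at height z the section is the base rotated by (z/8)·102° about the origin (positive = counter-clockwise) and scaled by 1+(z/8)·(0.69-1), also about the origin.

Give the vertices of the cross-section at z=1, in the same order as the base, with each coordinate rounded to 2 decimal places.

t = z/height = 1/8 = 0.125
s = 1 + (scale-1)·z/height = 1 + (0.69-1)·1/8 = 0.961250
θ = twist·z/height = 102°·1/8 = 12.7500° = 0.222529 rad
cos θ = 0.975342, sin θ = 0.220697 (intermediates below are computed at full precision and shown rounded to 5 d.p.)
v1: (-3,5) → rotate → (-4.02951,4.21462) → ×s → (-3.87337,4.05130) → (-3.87,4.05)
v2: (-1.5,-1.5) → rotate → (-1.13197,-1.79406) → ×s → (-1.08810,-1.72454) → (-1.09,-1.72)
v3: (3,2) → rotate → (2.48463,2.61278) → ×s → (2.38835,2.51153) → (2.39,2.51)
v4: (4,3) → rotate → (3.23928,3.80882) → ×s → (3.11375,3.66123) → (3.11,3.66)
v5: (3,4.5) → rotate → (1.93289,5.05113) → ×s → (1.85799,4.85540) → (1.86,4.86)

Cross-section at z=1: (-3.87,4.05) (-1.09,-1.72) (2.39,2.51) (3.11,3.66) (1.86,4.86)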